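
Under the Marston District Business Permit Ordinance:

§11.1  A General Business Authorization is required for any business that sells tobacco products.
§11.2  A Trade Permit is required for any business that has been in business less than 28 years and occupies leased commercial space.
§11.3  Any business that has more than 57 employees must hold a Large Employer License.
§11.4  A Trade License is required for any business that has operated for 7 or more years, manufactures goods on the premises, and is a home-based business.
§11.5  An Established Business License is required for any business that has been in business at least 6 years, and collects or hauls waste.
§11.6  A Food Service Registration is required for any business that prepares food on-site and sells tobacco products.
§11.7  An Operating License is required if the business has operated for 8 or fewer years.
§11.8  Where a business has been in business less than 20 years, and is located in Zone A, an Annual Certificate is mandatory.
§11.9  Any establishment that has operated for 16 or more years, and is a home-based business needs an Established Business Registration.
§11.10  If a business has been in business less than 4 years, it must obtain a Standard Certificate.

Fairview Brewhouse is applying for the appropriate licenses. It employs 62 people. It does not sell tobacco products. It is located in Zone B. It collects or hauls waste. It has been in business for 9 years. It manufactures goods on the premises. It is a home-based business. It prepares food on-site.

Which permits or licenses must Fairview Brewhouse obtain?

§11.1 does not sell tobacco products → General Business Authorization not required.
§11.2 years in business 9 < 28; is a home-based business (not: occupies leased commercial space) → Trade Permit not required.
§11.3 employees 62 > 57 → Large Employer License required.
§11.4 years in business 9 ≥ 7; manufactures goods on the premises; is a home-based business → Trade License required.
§11.5 years in business 9 ≥ 6; collects or hauls waste → Established Business License required.
§11.6 prepares food on-site; does not sell tobacco products → Food Service Registration not required.
§11.7 years in business 9 > 8 → Operating License not required.
§11.8 years in business 9 < 20; is located in Zone B (not: is located in Zone A) → Annual Certificate not required.
§11.9 years in business 9 < 16; is a home-based business → Established Business Registration not required.
§11.10 years in business 9 ≥ 4 → Standard Certificate not required.

Established Business License, Large Employer License, Trade License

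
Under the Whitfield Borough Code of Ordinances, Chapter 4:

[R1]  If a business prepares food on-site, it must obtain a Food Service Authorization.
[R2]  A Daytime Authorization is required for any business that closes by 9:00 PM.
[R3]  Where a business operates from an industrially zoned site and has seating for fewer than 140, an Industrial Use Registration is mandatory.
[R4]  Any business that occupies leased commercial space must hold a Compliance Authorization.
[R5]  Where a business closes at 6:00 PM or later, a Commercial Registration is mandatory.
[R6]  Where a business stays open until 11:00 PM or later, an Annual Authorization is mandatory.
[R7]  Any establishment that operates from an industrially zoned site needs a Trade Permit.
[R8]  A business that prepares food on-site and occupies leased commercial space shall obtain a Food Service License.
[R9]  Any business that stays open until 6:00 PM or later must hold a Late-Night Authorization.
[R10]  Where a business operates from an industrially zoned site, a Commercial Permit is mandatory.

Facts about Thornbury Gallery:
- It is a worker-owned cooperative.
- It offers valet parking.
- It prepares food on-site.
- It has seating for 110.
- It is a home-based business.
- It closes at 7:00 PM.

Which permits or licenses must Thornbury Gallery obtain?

Commercial Registration, Daytime Authorization, Food Service Authorization, Late-Night Authorization

[R1] prepares food on-site → Food Service Authorization required.
[R2] closes 7:00 PM, at/before 9:00 PM → Daytime Authorization required.
[R3] is a home-based business (not: operates from an industrially zoned site); seating 110 < 140 → Industrial Use Registration not required.
[R4] is a home-based business (not: occupies leased commercial space) → Compliance Authorization not required.
[R5] closes 7:00 PM, after 6:00 PM → Commercial Registration required.
[R6] closes 7:00 PM, at/before 11:00 PM → Annual Authorization not required.
[R7] is a home-based business (not: operates from an industrially zoned site) → Trade Permit not required.
[R8] prepares food on-site; is a home-based business (not: occupies leased commercial space) → Food Service License not required.
[R9] closes 7:00 PM, after 6:00 PM → Late-Night Authorization required.
[R10] is a home-based business (not: operates from an industrially zoned site) → Commercial Permit not required.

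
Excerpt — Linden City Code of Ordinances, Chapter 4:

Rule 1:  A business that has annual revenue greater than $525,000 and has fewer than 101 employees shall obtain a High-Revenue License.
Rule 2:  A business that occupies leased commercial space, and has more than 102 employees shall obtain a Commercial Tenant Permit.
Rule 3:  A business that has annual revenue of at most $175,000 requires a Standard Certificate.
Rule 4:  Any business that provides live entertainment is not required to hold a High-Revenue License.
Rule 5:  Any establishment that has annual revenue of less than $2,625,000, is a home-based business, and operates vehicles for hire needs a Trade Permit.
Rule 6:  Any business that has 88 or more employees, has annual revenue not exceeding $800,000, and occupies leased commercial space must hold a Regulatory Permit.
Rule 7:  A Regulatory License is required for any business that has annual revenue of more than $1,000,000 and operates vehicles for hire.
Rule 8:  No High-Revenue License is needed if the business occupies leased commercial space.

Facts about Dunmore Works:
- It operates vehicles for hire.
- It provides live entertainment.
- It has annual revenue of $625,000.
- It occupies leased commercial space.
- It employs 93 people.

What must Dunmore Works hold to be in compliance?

Rule 1: revenue $625,000 > $525,000; employees 93 < 101 → High-Revenue License required.
Rule 2: occupies leased commercial space; employees 93 ≤ 102 → Commercial Tenant Permit not required.
Rule 3: revenue $625,000 > $175,000 → Standard Certificate not required.
Rule 4: provides live entertainment → exempt from High-Revenue License.
Rule 5: revenue $625,000 < $2,625,000; occupies leased commercial space (not: is a home-based business); operates vehicles for hire → Trade Permit not required.
Rule 6: employees 93 ≥ 88; revenue $625,000 ≤ $800,000; occupies leased commercial space → Regulatory Permit required.
Rule 7: revenue $625,000 ≤ $1,000,000; operates vehicles for hire → Regulatory License not required.
Rule 8: occupies leased commercial space → exempt from High-Revenue License.

Regulatory Permit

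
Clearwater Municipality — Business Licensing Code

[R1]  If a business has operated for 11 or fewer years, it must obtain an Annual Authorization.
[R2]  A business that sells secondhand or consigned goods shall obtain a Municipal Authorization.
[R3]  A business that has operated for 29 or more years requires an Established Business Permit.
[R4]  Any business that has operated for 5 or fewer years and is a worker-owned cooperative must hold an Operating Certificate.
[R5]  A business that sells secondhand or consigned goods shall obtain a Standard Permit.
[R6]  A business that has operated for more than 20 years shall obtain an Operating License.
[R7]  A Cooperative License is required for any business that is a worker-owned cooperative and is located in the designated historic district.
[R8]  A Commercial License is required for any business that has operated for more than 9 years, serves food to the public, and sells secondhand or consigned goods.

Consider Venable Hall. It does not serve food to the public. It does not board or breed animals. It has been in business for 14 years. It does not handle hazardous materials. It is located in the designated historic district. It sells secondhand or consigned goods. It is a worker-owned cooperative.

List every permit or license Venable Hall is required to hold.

Cooperative License, Municipal Authorization, Standard Permit

[R1] years in business 14 > 11 → Annual Authorization not required.
[R2] sells secondhand or consigned goods → Municipal Authorization required.
[R3] years in business 14 < 29 → Established Business Permit not required.
[R4] years in business 14 > 5; is a worker-owned cooperative → Operating Certificate not required.
[R5] sells secondhand or consigned goods → Standard Permit required.
[R6] years in business 14 ≤ 20 → Operating License not required.
[R7] is a worker-owned cooperative; is located in the designated historic district → Cooperative License required.
[R8] years in business 14 > 9; does not serve food to the public; sells secondhand or consigned goods → Commercial License not required.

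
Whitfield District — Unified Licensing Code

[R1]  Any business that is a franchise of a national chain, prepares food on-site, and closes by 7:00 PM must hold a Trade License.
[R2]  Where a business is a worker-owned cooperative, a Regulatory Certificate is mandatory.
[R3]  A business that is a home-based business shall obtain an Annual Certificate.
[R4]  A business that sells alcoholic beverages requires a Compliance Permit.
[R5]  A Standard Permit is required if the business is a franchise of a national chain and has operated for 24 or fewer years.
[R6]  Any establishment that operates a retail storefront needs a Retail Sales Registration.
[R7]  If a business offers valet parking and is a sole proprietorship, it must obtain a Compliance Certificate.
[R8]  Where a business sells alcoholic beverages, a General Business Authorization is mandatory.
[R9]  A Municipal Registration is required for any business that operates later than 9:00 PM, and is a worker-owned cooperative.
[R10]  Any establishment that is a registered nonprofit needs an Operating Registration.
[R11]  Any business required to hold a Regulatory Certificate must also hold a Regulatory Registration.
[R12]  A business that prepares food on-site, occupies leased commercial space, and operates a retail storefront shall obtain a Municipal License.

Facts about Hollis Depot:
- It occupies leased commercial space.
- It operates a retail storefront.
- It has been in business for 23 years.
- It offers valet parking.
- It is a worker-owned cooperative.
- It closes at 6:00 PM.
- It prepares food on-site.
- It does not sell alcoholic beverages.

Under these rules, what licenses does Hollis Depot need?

[R1] is a worker-owned cooperative (not: is a franchise of a national chain); prepares food on-site; closes 6:00 PM, at/before 7:00 PM → Trade License not required.
[R2] is a worker-owned cooperative → Regulatory Certificate required.
[R3] occupies leased commercial space (not: is a home-based business) → Annual Certificate not required.
[R4] does not sell alcoholic beverages → Compliance Permit not required.
[R5] is a worker-owned cooperative (not: is a franchise of a national chain); years in business 23 ≤ 24 → Standard Permit not required.
[R6] operates a retail storefront → Retail Sales Registration required.
[R7] offers valet parking; is a worker-owned cooperative (not: is a sole proprietorship) → Compliance Certificate not required.
[R8] does not sell alcoholic beverages → General Business Authorization not required.
[R9] closes 6:00 PM, at/before 9:00 PM; is a worker-owned cooperative → Municipal Registration not required.
[R10] is a worker-owned cooperative (not: is a registered nonprofit) → Operating Registration not required.
[R11] Regulatory Certificate is required → Regulatory Registration also required.
[R12] prepares food on-site; occupies leased commercial space; operates a retail storefront → Municipal License required.

Municipal License, Regulatory Certificate, Regulatory Registration, Retail Sales Registration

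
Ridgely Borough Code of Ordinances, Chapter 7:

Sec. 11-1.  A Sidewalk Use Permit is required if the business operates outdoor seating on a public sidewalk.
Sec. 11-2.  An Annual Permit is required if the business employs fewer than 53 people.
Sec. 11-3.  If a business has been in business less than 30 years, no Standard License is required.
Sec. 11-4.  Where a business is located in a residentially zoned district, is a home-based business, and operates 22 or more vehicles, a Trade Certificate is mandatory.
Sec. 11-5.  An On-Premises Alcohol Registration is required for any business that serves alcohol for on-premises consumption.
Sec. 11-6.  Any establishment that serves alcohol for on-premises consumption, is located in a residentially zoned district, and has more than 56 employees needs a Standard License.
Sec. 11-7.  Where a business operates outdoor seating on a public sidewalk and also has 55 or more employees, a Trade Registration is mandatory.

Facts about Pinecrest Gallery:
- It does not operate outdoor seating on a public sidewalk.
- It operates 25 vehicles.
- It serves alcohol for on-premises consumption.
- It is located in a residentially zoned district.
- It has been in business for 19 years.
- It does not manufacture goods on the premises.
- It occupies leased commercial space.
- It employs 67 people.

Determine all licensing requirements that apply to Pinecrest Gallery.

Sec. 11-1. does not operate outdoor seating on a public sidewalk → Sidewalk Use Permit not required.
Sec. 11-2. employees 67 ≥ 53 → Annual Permit not required.
Sec. 11-3. years in business 19 < 30 → exempt from Standard License.
Sec. 11-4. is located in a residentially zoned district; occupies leased commercial space (not: is a home-based business); vehicles 25 ≥ 22 → Trade Certificate not required.
Sec. 11-5. serves alcohol for on-premises consumption → On-Premises Alcohol Registration required.
Sec. 11-6. serves alcohol for on-premises consumption; is located in a residentially zoned district; employees 67 > 56 → Standard License required.
Sec. 11-7. does not operate outdoor seating on a public sidewalk; employees 67 ≥ 55 → Trade Registration not required.

On-Premises Alcohol Registration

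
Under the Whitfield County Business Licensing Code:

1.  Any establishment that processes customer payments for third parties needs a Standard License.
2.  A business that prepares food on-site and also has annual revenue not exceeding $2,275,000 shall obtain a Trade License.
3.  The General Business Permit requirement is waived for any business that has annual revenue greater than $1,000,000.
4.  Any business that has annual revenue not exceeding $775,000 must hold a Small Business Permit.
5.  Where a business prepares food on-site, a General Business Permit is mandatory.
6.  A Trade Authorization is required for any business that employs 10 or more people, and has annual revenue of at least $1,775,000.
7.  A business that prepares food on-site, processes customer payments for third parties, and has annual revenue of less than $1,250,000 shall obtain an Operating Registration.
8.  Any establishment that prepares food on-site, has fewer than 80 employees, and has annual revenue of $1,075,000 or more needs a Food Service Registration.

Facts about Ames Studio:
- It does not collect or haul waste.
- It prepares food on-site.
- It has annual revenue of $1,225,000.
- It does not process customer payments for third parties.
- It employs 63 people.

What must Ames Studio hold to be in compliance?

1. does not process customer payments for third parties → Standard License not required.
2. prepares food on-site; revenue $1,225,000 ≤ $2,275,000 → Trade License required.
3. revenue $1,225,000 > $1,000,000 → exempt from General Business Permit.
4. revenue $1,225,000 > $775,000 → Small Business Permit not required.
5. prepares food on-site → General Business Permit required.
6. employees 63 ≥ 10; revenue $1,225,000 < $1,775,000 → Trade Authorization not required.
7. prepares food on-site; does not process customer payments for third parties; revenue $1,225,000 < $1,250,000 → Operating Registration not required.
8. prepares food on-site; employees 63 < 80; revenue $1,225,000 ≥ $1,075,000 → Food Service Registration required.

Food Service Registration, Trade License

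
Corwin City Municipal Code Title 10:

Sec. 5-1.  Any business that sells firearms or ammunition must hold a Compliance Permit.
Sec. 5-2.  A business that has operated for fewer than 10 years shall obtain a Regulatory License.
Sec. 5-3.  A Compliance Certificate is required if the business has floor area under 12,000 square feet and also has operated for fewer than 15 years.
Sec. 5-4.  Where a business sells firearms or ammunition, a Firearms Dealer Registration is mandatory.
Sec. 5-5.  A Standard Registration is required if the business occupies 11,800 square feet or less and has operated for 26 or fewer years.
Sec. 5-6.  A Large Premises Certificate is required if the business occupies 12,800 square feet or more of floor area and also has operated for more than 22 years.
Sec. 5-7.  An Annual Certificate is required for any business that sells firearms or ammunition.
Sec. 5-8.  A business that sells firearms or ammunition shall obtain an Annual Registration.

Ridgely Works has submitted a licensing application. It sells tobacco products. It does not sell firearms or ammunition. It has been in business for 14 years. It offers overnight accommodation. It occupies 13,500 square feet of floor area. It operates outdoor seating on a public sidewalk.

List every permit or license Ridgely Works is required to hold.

Sec. 5-1. does not sell firearms or ammunition → Compliance Permit not required.
Sec. 5-2. years in business 14 ≥ 10 → Regulatory License not required.
Sec. 5-3. floor area 13,500 square feet ≥ 12,000 square feet; years in business 14 < 15 → Compliance Certificate not required.
Sec. 5-4. does not sell firearms or ammunition → Firearms Dealer Registration not required.
Sec. 5-5. floor area 13,500 square feet > 11,800 square feet; years in business 14 ≤ 26 → Standard Registration not required.
Sec. 5-6. floor area 13,500 square feet ≥ 12,800 square feet; years in business 14 ≤ 22 → Large Premises Certificate not required.
Sec. 5-7. does not sell firearms or ammunition → Annual Certificate not required.
Sec. 5-8. does not sell firearms or ammunition → Annual Registration not required.

None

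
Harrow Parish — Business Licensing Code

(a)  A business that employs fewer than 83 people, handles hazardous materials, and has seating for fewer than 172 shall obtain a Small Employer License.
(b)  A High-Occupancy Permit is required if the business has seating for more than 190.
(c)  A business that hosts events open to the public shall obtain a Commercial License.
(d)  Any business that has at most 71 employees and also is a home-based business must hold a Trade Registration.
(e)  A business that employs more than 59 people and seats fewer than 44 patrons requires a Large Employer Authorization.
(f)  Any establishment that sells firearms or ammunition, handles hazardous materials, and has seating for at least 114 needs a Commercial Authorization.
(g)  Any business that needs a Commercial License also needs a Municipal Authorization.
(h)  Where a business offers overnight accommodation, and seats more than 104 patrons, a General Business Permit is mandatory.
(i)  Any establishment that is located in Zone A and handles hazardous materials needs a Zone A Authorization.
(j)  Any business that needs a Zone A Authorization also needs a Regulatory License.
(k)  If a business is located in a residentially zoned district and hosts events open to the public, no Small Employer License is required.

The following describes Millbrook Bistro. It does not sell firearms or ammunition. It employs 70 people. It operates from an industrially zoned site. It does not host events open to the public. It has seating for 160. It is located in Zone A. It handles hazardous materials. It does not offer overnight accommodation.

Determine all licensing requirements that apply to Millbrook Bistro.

(a) employees 70 < 83; handles hazardous materials; seating 160 < 172 → Small Employer License required.
(b) seating 160 ≤ 190 → High-Occupancy Permit not required.
(c) does not host events open to the public → Commercial License not required.
(d) employees 70 ≤ 71; operates from an industrially zoned site (not: is a home-based business) → Trade Registration not required.
(e) employees 70 > 59; seating 160 ≥ 44 → Large Employer Authorization not required.
(f) does not sell firearms or ammunition; handles hazardous materials; seating 160 ≥ 114 → Commercial Authorization not required.
(g) Commercial License is not required → no effect.
(h) does not offer overnight accommodation; seating 160 > 104 → General Business Permit not required.
(i) is located in Zone A; handles hazardous materials → Zone A Authorization required.
(j) Zone A Authorization is required → Regulatory License also required.
(k) is located in Zone A (not: is located in a residentially zoned district); does not host events open to the public → Small Employer License exemption does not apply.

Regulatory License, Small Employer License, Zone A Authorization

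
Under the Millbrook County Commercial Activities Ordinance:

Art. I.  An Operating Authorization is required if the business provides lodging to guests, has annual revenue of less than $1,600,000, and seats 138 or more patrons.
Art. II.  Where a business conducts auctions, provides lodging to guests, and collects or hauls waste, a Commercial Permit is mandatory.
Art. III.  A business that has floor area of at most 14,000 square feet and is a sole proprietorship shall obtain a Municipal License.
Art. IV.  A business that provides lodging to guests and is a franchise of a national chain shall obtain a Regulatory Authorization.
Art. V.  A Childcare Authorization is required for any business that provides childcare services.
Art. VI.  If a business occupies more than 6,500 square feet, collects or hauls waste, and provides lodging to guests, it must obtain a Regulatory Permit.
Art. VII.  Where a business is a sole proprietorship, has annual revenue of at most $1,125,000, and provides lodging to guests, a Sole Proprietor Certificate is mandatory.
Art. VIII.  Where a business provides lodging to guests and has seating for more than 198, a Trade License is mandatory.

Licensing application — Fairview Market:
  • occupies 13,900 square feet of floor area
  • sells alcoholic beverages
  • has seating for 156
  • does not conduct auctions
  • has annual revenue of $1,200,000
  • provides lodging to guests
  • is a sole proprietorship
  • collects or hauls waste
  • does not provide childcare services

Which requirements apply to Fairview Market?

Art. I. provides lodging to guests; revenue $1,200,000 < $1,600,000; seating 156 ≥ 138 → Operating Authorization required.
Art. II. does not conduct auctions; provides lodging to guests; collects or hauls waste → Commercial Permit not required.
Art. III. floor area 13,900 square feet ≤ 14,000 square feet; is a sole proprietorship → Municipal License required.
Art. IV. provides lodging to guests; is a sole proprietorship (not: is a franchise of a national chain) → Regulatory Authorization not required.
Art. V. does not provide childcare services → Childcare Authorization not required.
Art. VI. floor area 13,900 square feet > 6,500 square feet; collects or hauls waste; provides lodging to guests → Regulatory Permit required.
Art. VII. is a sole proprietorship; revenue $1,200,000 > $1,125,000; provides lodging to guests → Sole Proprietor Certificate not required.
Art. VIII. provides lodging to guests; seating 156 ≤ 198 → Trade License not required.

Municipal License, Operating Authorization, Regulatory Permit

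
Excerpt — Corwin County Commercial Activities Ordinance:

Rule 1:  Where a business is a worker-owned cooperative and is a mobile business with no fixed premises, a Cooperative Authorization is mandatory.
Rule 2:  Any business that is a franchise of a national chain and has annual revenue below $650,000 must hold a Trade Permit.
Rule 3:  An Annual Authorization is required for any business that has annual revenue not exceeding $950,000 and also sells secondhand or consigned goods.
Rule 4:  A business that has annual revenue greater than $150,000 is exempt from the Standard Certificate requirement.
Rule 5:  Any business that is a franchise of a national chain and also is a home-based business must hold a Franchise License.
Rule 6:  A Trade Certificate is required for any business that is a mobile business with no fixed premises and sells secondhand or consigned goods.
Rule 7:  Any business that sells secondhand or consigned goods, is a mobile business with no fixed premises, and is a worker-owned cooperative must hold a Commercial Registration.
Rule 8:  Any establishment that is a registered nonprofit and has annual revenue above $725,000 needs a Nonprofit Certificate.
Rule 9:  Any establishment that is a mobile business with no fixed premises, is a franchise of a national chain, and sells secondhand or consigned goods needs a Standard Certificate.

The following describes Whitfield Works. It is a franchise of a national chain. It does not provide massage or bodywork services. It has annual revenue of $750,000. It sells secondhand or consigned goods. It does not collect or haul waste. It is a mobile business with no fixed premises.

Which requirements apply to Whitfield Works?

Annual Authorization, Trade Certificate

Rule 1: is a franchise of a national chain (not: is a worker-owned cooperative); is a mobile business with no fixed premises → Cooperative Authorization not required.
Rule 2: is a franchise of a national chain; revenue $750,000 ≥ $650,000 → Trade Permit not required.
Rule 3: revenue $750,000 ≤ $950,000; sells secondhand or consigned goods → Annual Authorization required.
Rule 4: revenue $750,000 > $150,000 → exempt from Standard Certificate.
Rule 5: is a franchise of a national chain; is a mobile business with no fixed premises (not: is a home-based business) → Franchise License not required.
Rule 6: is a mobile business with no fixed premises; sells secondhand or consigned goods → Trade Certificate required.
Rule 7: sells secondhand or consigned goods; is a mobile business with no fixed premises; is a franchise of a national chain (not: is a worker-owned cooperative) → Commercial Registration not required.
Rule 8: is a franchise of a national chain (not: is a registered nonprofit); revenue $750,000 > $725,000 → Nonprofit Certificate not required.
Rule 9: is a mobile business with no fixed premises; is a franchise of a national chain; sells secondhand or consigned goods → Standard Certificate required.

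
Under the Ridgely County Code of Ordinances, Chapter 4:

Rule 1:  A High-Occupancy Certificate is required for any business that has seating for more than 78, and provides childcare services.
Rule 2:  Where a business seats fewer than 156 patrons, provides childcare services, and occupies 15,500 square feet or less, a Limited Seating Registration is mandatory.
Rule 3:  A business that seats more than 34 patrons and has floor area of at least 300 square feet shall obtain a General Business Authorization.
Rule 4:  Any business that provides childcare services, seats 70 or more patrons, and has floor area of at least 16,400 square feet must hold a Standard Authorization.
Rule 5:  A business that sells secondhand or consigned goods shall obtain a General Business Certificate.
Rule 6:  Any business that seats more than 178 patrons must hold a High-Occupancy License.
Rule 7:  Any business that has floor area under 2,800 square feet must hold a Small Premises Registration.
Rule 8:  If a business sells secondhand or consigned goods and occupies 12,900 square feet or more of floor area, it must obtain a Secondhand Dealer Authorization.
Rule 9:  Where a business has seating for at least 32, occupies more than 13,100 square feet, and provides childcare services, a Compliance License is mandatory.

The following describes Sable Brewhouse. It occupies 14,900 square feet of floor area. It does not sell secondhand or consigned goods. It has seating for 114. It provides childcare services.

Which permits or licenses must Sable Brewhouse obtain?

Rule 1: seating 114 > 78; provides childcare services → High-Occupancy Certificate required.
Rule 2: seating 114 < 156; provides childcare services; floor area 14,900 square feet ≤ 15,500 square feet → Limited Seating Registration required.
Rule 3: seating 114 > 34; floor area 14,900 square feet ≥ 300 square feet → General Business Authorization required.
Rule 4: provides childcare services; seating 114 ≥ 70; floor area 14,900 square feet < 16,400 square feet → Standard Authorization not required.
Rule 5: does not sell secondhand or consigned goods → General Business Certificate not required.
Rule 6: seating 114 ≤ 178 → High-Occupancy License not required.
Rule 7: floor area 14,900 square feet ≥ 2,800 square feet → Small Premises Registration not required.
Rule 8: does not sell secondhand or consigned goods; floor area 14,900 square feet ≥ 12,900 square feet → Secondhand Dealer Authorization not required.
Rule 9: seating 114 ≥ 32; floor area 14,900 square feet > 13,100 square feet; provides childcare services → Compliance License required.

Compliance License, General Business Authorization, High-Occupancy Certificate, Limited Seating Registration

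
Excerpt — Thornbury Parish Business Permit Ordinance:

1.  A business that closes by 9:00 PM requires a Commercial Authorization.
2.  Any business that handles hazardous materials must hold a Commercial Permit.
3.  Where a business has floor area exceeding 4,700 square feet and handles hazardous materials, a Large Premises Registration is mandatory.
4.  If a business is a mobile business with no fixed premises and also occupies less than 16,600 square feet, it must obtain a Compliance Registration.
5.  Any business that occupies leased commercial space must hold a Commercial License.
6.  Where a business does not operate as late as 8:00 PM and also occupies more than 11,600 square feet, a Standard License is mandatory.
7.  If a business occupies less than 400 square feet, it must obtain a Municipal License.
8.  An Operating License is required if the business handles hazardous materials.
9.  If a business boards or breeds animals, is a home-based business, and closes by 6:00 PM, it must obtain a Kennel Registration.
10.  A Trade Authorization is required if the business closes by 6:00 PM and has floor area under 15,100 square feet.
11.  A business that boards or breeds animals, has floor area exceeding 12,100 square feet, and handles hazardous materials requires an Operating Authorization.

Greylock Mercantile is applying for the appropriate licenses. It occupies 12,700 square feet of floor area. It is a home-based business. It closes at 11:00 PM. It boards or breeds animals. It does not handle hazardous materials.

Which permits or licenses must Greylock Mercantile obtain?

None

1. closes 11:00 PM, after 9:00 PM → Commercial Authorization not required.
2. does not handle hazardous materials → Commercial Permit not required.
3. floor area 12,700 square feet > 4,700 square feet; does not handle hazardous materials → Large Premises Registration not required.
4. is a home-based business (not: is a mobile business with no fixed premises); floor area 12,700 square feet < 16,600 square feet → Compliance Registration not required.
5. is a home-based business (not: occupies leased commercial space) → Commercial License not required.
6. closes 11:00 PM, after 8:00 PM; floor area 12,700 square feet > 11,600 square feet → Standard License not required.
7. floor area 12,700 square feet ≥ 400 square feet → Municipal License not required.
8. does not handle hazardous materials → Operating License not required.
9. boards or breeds animals; is a home-based business; closes 11:00 PM, after 6:00 PM → Kennel Registration not required.
10. closes 11:00 PM, after 6:00 PM; floor area 12,700 square feet < 15,100 square feet → Trade Authorization not required.
11. boards or breeds animals; floor area 12,700 square feet > 12,100 square feet; does not handle hazardous materials → Operating Authorization not required.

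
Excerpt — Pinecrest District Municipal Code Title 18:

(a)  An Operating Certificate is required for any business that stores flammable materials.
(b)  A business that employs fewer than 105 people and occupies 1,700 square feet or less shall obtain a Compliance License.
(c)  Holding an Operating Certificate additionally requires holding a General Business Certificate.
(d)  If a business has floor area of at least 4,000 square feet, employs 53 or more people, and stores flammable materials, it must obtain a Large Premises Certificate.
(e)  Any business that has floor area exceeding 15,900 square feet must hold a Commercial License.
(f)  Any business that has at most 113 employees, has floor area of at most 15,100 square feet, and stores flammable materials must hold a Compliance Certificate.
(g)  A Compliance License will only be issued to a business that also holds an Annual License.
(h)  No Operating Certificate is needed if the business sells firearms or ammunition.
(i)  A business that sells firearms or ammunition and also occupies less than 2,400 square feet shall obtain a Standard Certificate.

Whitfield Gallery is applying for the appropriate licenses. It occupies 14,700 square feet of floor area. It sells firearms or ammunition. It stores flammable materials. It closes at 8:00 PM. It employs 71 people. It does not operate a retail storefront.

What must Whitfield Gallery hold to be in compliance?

Compliance Certificate, Large Premises Certificate

(a) stores flammable materials → Operating Certificate required.
(b) employees 71 < 105; floor area 14,700 square feet > 1,700 square feet → Compliance License not required.
(c) Operating Certificate is not required → no effect.
(d) floor area 14,700 square feet ≥ 4,000 square feet; employees 71 ≥ 53; stores flammable materials → Large Premises Certificate required.
(e) floor area 14,700 square feet ≤ 15,900 square feet → Commercial License not required.
(f) employees 71 ≤ 113; floor area 14,700 square feet ≤ 15,100 square feet; stores flammable materials → Compliance Certificate required.
(g) Compliance License is not required → no effect.
(h) sells firearms or ammunition → exempt from Operating Certificate.
(i) sells firearms or ammunition; floor area 14,700 square feet ≥ 2,400 square feet → Standard Certificate not required.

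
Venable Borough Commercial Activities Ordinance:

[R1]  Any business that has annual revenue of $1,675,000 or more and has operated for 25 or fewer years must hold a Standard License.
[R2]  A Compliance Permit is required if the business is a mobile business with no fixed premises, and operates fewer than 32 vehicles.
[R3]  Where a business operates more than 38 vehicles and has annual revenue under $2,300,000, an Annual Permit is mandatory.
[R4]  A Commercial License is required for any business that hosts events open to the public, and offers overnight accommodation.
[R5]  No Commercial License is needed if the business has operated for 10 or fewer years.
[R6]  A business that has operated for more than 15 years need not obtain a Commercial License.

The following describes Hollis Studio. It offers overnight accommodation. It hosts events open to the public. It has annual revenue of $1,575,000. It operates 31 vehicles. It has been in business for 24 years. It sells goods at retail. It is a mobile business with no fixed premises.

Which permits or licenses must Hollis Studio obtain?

Compliance Permit

[R1] revenue $1,575,000 < $1,675,000; years in business 24 ≤ 25 → Standard License not required.
[R2] is a mobile business with no fixed premises; vehicles 31 < 32 → Compliance Permit required.
[R3] vehicles 31 ≤ 38; revenue $1,575,000 < $2,300,000 → Annual Permit not required.
[R4] hosts events open to the public; offers overnight accommodation → Commercial License required.
[R5] years in business 24 > 10 → Commercial License exemption does not apply.
[R6] years in business 24 > 15 → exempt from Commercial License.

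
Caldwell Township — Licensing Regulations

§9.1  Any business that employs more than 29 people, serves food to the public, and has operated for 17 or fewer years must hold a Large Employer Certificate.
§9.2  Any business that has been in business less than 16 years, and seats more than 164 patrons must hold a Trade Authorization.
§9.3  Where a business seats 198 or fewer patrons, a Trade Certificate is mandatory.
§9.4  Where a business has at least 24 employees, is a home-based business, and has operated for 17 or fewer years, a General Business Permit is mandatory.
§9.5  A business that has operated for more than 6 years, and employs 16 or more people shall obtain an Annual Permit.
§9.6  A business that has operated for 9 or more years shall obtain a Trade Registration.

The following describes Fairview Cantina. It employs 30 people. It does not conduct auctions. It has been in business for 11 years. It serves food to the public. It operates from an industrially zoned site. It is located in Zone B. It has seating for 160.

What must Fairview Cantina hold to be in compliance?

§9.1 employees 30 > 29; serves food to the public; years in business 11 ≤ 17 → Large Employer Certificate required.
§9.2 years in business 11 < 16; seating 160 ≤ 164 → Trade Authorization not required.
§9.3 seating 160 ≤ 198 → Trade Certificate required.
§9.4 employees 30 ≥ 24; operates from an industrially zoned site (not: is a home-based business); years in business 11 ≤ 17 → General Business Permit not required.
§9.5 years in business 11 > 6; employees 30 ≥ 16 → Annual Permit required.
§9.6 years in business 11 ≥ 9 → Trade Registration required.

Annual Permit, Large Employer Certificate, Trade Certificate, Trade Registration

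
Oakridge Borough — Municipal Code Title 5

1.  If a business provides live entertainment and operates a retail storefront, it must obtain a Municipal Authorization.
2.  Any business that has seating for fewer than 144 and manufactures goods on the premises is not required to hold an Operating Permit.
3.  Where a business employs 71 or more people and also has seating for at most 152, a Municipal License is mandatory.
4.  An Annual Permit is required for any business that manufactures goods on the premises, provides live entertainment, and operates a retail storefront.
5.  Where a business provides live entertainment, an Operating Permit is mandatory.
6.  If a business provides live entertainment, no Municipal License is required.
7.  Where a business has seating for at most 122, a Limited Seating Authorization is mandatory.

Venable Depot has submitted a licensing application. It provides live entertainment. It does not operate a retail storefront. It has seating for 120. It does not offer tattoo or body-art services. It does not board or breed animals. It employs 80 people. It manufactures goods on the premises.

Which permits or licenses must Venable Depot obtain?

1. provides live entertainment; does not operate a retail storefront → Municipal Authorization not required.
2. seating 120 < 144; manufactures goods on the premises → exempt from Operating Permit.
3. employees 80 ≥ 71; seating 120 ≤ 152 → Municipal License required.
4. manufactures goods on the premises; provides live entertainment; does not operate a retail storefront → Annual Permit not required.
5. provides live entertainment → Operating Permit required.
6. provides live entertainment → exempt from Municipal License.
7. seating 120 ≤ 122 → Limited Seating Authorization required.

Limited Seating Authorization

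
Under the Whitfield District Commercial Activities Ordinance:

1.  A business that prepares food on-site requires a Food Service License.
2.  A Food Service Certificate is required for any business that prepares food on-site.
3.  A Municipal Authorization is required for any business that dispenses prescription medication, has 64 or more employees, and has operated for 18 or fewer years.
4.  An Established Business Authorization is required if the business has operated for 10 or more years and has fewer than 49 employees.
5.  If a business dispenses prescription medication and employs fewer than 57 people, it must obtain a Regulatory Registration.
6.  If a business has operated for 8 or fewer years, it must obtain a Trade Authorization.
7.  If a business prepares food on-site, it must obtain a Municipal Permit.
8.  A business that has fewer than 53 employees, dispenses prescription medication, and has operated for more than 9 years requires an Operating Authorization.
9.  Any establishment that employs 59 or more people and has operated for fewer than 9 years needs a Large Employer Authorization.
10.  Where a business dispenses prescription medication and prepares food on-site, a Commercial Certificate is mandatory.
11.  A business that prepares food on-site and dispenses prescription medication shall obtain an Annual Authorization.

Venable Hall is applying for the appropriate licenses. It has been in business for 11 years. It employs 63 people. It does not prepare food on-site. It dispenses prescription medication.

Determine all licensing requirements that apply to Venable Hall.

1. does not prepare food on-site → Food Service License not required.
2. does not prepare food on-site → Food Service Certificate not required.
3. dispenses prescription medication; employees 63 < 64; years in business 11 ≤ 18 → Municipal Authorization not required.
4. years in business 11 ≥ 10; employees 63 ≥ 49 → Established Business Authorization not required.
5. dispenses prescription medication; employees 63 ≥ 57 → Regulatory Registration not required.
6. years in business 11 > 8 → Trade Authorization not required.
7. does not prepare food on-site → Municipal Permit not required.
8. employees 63 ≥ 53; dispenses prescription medication; years in business 11 > 9 → Operating Authorization not required.
9. employees 63 ≥ 59; years in business 11 ≥ 9 → Large Employer Authorization not required.
10. dispenses prescription medication; does not prepare food on-site → Commercial Certificate not required.
11. does not prepare food on-site; dispenses prescription medication → Annual Authorization not required.

None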